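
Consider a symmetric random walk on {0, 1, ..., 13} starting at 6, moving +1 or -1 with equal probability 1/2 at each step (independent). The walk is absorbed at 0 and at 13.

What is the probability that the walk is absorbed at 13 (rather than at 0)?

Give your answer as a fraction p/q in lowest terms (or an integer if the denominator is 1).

Symmetric walk (p = 1/2): the harmonic-function argument gives P(hit 13 before 0 | start at 6) = a/N.
P = 6/13 = 6/13

Answer: 6/13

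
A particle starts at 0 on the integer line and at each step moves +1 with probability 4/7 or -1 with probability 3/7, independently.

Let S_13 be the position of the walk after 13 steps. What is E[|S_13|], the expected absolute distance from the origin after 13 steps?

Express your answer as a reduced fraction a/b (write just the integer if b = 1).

Answer: 6496911811/1977326743

Derivation:
S_13 takes values m ≡ 1 (mod 2) with |m| ≤ 13; P(S_13=m) = C(13,(13+m)/2) · (4/7)^((13+m)/2) · (3/7)^((13-m)/2).
Distribution: P(S=-13)=1594323/96889010407, P(S=-11)=27634932/96889010407, P(S=-9)=221079456/96889010407, P(S=-7)=1080832896/96889010407, P(S=-5)=3602776320/96889010407, P(S=-3)=8646663168/96889010407, P(S=-1)=15371845632/96889010407, P(S=1)=20495794176/96889010407, P(S=3)=20495794176/96889010407, P(S=5)=15182069760/96889010407, P(S=7)=8097103872/96889010407, P(S=9)=2944401408/96889010407, P(S=11)=654311424/96889010407, P(S=13)=67108864/96889010407
E[|S_13|] = Σ_m |m|·P(S_13=m) = 6496911811/1977326743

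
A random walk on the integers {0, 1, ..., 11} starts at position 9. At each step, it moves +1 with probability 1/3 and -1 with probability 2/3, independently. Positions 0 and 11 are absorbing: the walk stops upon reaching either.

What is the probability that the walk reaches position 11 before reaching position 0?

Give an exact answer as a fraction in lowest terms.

Biased walk: p = 1/3, q = 2/3, r = q/p = 2
Gambler's ruin: P(hit 11 before 0 | start at 9) = (1 - r^a)/(1 - r^N)
r^9 = 512; r^11 = 2048
P = (1 - 512) / (1 - 2048) = -511 / -2047 = 511/2047

Answer: 511/2047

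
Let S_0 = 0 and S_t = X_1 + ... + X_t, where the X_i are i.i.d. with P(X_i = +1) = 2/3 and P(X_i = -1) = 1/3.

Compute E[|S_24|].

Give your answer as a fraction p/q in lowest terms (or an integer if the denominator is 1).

Answer: 769378008488/94143178827

Derivation:
S_24 takes values m ≡ 0 (mod 2) with |m| ≤ 24; P(S_24=m) = C(24,(24+m)/2) · (2/3)^((24+m)/2) · (1/3)^((24-m)/2).
Distribution: P(S=-24)=1/282429536481, P(S=-22)=16/94143178827, P(S=-20)=368/94143178827, P(S=-18)=16192/282429536481, P(S=-16)=56672/94143178827, P(S=-14)=453376/94143178827, P(S=-12)=8614144/282429536481, P(S=-10)=4922368/31381059609, P(S=-8)=20920064/31381059609, P(S=-6)=669442048/282429536481, P(S=-4)=669442048/94143178827, P(S=-2)=1704034304/94143178827, P(S=0)=11076222976/282429536481, P(S=2)=6816137216/94143178827, P(S=4)=10711072768/94143178827, P(S=6)=42844291072/282429536481, P(S=8)=5355536384/31381059609, P(S=10)=5040504832/31381059609, P(S=12)=35283533824/282429536481, P(S=14)=7428112384/94143178827, P(S=16)=3714056192/94143178827, P(S=18)=4244635648/282429536481, P(S=20)=385875968/94143178827, P(S=22)=67108864/94143178827, P(S=24)=16777216/282429536481
E[|S_24|] = Σ_m |m|·P(S_24=m) = 769378008488/94143178827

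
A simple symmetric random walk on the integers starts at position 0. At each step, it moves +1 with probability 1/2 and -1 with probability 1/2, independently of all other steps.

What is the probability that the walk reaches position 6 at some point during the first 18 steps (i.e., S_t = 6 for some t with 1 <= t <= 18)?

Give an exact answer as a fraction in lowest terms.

Count via complement. Let g(t,s) = #length-t paths at position s with S_1..S_t all ≠ 6.
g(t,s) = g(t-1,s-1) + g(t-1,s+1) for s ≠ 6; g(t,6) = 0.
t=0: g(0,0)=1
t=1: g(1,-1)=1 g(1,1)=1
t=2: g(2,-2)=1 g(2,0)=2 g(2,2)=1
t=3: g(3,-3)=1 g(3,-1)=3 g(3,1)=3 g(3,3)=1
t=4: g(4,-4)=1 g(4,-2)=4 g(4,0)=6 g(4,2)=4 g(4,4)=1
t=5: g(5,-5)=1 g(5,-3)=5 g(5,-1)=10 g(5,1)=10 g(5,3)=5 g(5,5)=1
t=6: g(6,-6)=1 g(6,-4)=6 g(6,-2)=15 g(6,0)=20 g(6,2)=15 g(6,4)=6
t=7: g(7,-7)=1 g(7,-5)=7 g(7,-3)=21 g(7,-1)=35 g(7,1)=35 g(7,3)=21 g(7,5)=6
t=8: g(8,-8)=1 g(8,-6)=8 g(8,-4)=28 g(8,-2)=56 g(8,0)=70 g(8,2)=56 g(8,4)=27
t=9: g(9,-9)=1 g(9,-7)=9 g(9,-5)=36 g(9,-3)=84 g(9,-1)=126 g(9,1)=126 g(9,3)=83 g(9,5)=27
t=10: g(10,-10)=1 g(10,-8)=10 g(10,-6)=45 g(10,-4)=120 g(10,-2)=210 g(10,0)=252 g(10,2)=209 g(10,4)=110
t=11: g(11,-11)=1 g(11,-9)=11 g(11,-7)=55 g(11,-5)=165 g(11,-3)=330 g(11,-1)=462 g(11,1)=461 g(11,3)=319 g(11,5)=110
t=12: g(12,-12)=1 g(12,-10)=12 g(12,-8)=66 g(12,-6)=220 g(12,-4)=495 g(12,-2)=792 g(12,0)=923 g(12,2)=780 g(12,4)=429
t=13: g(13,-13)=1 g(13,-11)=13 g(13,-9)=78 g(13,-7)=286 g(13,-5)=715 g(13,-3)=1287 g(13,-1)=1715 g(13,1)=1703 g(13,3)=1209 g(13,5)=429
t=14: g(14,-14)=1 g(14,-12)=14 g(14,-10)=91 g(14,-8)=364 g(14,-6)=1001 g(14,-4)=2002 g(14,-2)=3002 g(14,0)=3418 g(14,2)=2912 g(14,4)=1638
t=15: g(15,-15)=1 g(15,-13)=15 g(15,-11)=105 g(15,-9)=455 g(15,-7)=1365 g(15,-5)=3003 g(15,-3)=5004 g(15,-1)=6420 g(15,1)=6330 g(15,3)=4550 g(15,5)=1638
t=16: g(16,-16)=1 g(16,-14)=16 g(16,-12)=120 g(16,-10)=560 g(16,-8)=1820 g(16,-6)=4368 g(16,-4)=8007 g(16,-2)=11424 g(16,0)=12750 g(16,2)=10880 g(16,4)=6188
t=17: g(17,-17)=1 g(17,-15)=17 g(17,-13)=136 g(17,-11)=680 g(17,-9)=2380 g(17,-7)=6188 g(17,-5)=12375 g(17,-3)=19431 g(17,-1)=24174 g(17,1)=23630 g(17,3)=17068 g(17,5)=6188
t=18: g(18,-18)=1 g(18,-16)=18 g(18,-14)=153 g(18,-12)=816 g(18,-10)=3060 g(18,-8)=8568 g(18,-6)=18563 g(18,-4)=31806 g(18,-2)=43605 g(18,0)=47804 g(18,2)=40698 g(18,4)=23256
Paths never hitting 6: Σ_s g(18,s) = 218348
Paths hitting 6: 2^18 - 218348 = 43796
P = 43796/262144 = 10949/65536

Answer: 10949/65536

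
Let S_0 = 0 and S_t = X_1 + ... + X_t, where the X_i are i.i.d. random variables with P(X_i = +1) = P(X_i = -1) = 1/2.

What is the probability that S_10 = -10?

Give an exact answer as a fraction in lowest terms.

To reach position -10 after 10 steps: need 0 steps of +1 and 10 of -1.
Favorable paths: C(10,0) = 1
Total paths: 2^10 = 1024
P = 1/1024 = 1/1024

Answer: 1/1024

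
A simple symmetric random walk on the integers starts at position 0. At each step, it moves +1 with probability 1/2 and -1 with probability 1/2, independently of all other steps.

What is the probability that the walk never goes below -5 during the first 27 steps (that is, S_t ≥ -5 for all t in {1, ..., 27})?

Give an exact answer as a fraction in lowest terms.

Answer: 50480055/67108864

Derivation:
Let f(t,s) = #length-t paths at position s with S_1..S_t all ≥ -5.
f(t,s) = f(t-1,s-1) + f(t-1,s+1) for s ≥ -5; f(t,s) = 0 for s < -5.
t=0: f(0,0)=1
t=1: f(1,-1)=1 f(1,1)=1
t=2: f(2,-2)=1 f(2,0)=2 f(2,2)=1
t=3: f(3,-3)=1 f(3,-1)=3 f(3,1)=3 f(3,3)=1
t=4: f(4,-4)=1 f(4,-2)=4 f(4,0)=6 f(4,2)=4 f(4,4)=1
t=5: f(5,-5)=1 f(5,-3)=5 f(5,-1)=10 f(5,1)=10 f(5,3)=5 f(5,5)=1
t=6: f(6,-4)=6 f(6,-2)=15 f(6,0)=20 f(6,2)=15 f(6,4)=6 f(6,6)=1
t=7: f(7,-5)=6 f(7,-3)=21 f(7,-1)=35 f(7,1)=35 f(7,3)=21 f(7,5)=7 f(7,7)=1
t=8: f(8,-4)=27 f(8,-2)=56 f(8,0)=70 f(8,2)=56 f(8,4)=28 f(8,6)=8 f(8,8)=1
t=9: f(9,-5)=27 f(9,-3)=83 f(9,-1)=126 f(9,1)=126 f(9,3)=84 f(9,5)=36 f(9,7)=9 f(9,9)=1
t=10: f(10,-4)=110 f(10,-2)=209 f(10,0)=252 f(10,2)=210 f(10,4)=120 f(10,6)=45 f(10,8)=10 f(10,10)=1
t=11: f(11,-5)=110 f(11,-3)=319 f(11,-1)=461 f(11,1)=462 f(11,3)=330 f(11,5)=165 f(11,7)=55 f(11,9)=11 f(11,11)=1
t=12: f(12,-4)=429 f(12,-2)=780 f(12,0)=923 f(12,2)=792 f(12,4)=495 f(12,6)=220 f(12,8)=66 f(12,10)=12 f(12,12)=1
t=13: f(13,-5)=429 f(13,-3)=1209 f(13,-1)=1703 f(13,1)=1715 f(13,3)=1287 f(13,5)=715 f(13,7)=286 f(13,9)=78 f(13,11)=13 f(13,13)=1
t=14: f(14,-4)=1638 f(14,-2)=2912 f(14,0)=3418 f(14,2)=3002 f(14,4)=2002 f(14,6)=1001 f(14,8)=364 f(14,10)=91 f(14,12)=14 f(14,14)=1
t=15: f(15,-5)=1638 f(15,-3)=4550 f(15,-1)=6330 f(15,1)=6420 f(15,3)=5004 f(15,5)=3003 f(15,7)=1365 f(15,9)=455 f(15,11)=105 f(15,13)=15 f(15,15)=1
t=16: f(16,-4)=6188 f(16,-2)=10880 f(16,0)=12750 f(16,2)=11424 f(16,4)=8007 f(16,6)=4368 f(16,8)=1820 f(16,10)=560 f(16,12)=120 f(16,14)=16 f(16,16)=1
t=17: f(17,-5)=6188 f(17,-3)=17068 f(17,-1)=23630 f(17,1)=24174 f(17,3)=19431 f(17,5)=12375 f(17,7)=6188 f(17,9)=2380 f(17,11)=680 f(17,13)=136 f(17,15)=17 f(17,17)=1
t=18: f(18,-4)=23256 f(18,-2)=40698 f(18,0)=47804 f(18,2)=43605 f(18,4)=31806 f(18,6)=18563 f(18,8)=8568 f(18,10)=3060 f(18,12)=816 f(18,14)=153 f(18,16)=18 f(18,18)=1
t=19: f(19,-5)=23256 f(19,-3)=63954 f(19,-1)=88502 f(19,1)=91409 f(19,3)=75411 f(19,5)=50369 f(19,7)=27131 f(19,9)=11628 f(19,11)=3876 f(19,13)=969 f(19,15)=171 f(19,17)=19 f(19,19)=1
t=20: f(20,-4)=87210 f(20,-2)=152456 f(20,0)=179911 f(20,2)=166820 f(20,4)=125780 f(20,6)=77500 f(20,8)=38759 f(20,10)=15504 f(20,12)=4845 f(20,14)=1140 f(20,16)=190 f(20,18)=20 f(20,20)=1
t=21: f(21,-5)=87210 f(21,-3)=239666 f(21,-1)=332367 f(21,1)=346731 f(21,3)=292600 f(21,5)=203280 f(21,7)=116259 f(21,9)=54263 f(21,11)=20349 f(21,13)=5985 f(21,15)=1330 f(21,17)=210 f(21,19)=21 f(21,21)=1
t=22: f(22,-4)=326876 f(22,-2)=572033 f(22,0)=679098 f(22,2)=639331 f(22,4)=495880 f(22,6)=319539 f(22,8)=170522 f(22,10)=74612 f(22,12)=26334 f(22,14)=7315 f(22,16)=1540 f(22,18)=231 f(22,20)=22 f(22,22)=1
t=23: f(23,-5)=326876 f(23,-3)=898909 f(23,-1)=1251131 f(23,1)=1318429 f(23,3)=1135211 f(23,5)=815419 f(23,7)=490061 f(23,9)=245134 f(23,11)=100946 f(23,13)=33649 f(23,15)=8855 f(23,17)=1771 f(23,19)=253 f(23,21)=23 f(23,23)=1
t=24: f(24,-4)=1225785 f(24,-2)=2150040 f(24,0)=2569560 f(24,2)=2453640 f(24,4)=1950630 f(24,6)=1305480 f(24,8)=735195 f(24,10)=346080 f(24,12)=134595 f(24,14)=42504 f(24,16)=10626 f(24,18)=2024 f(24,20)=276 f(24,22)=24 f(24,24)=1
t=25: f(25,-5)=1225785 f(25,-3)=3375825 f(25,-1)=4719600 f(25,1)=5023200 f(25,3)=4404270 f(25,5)=3256110 f(25,7)=2040675 f(25,9)=1081275 f(25,11)=480675 f(25,13)=177099 f(25,15)=53130 f(25,17)=12650 f(25,19)=2300 f(25,21)=300 f(25,23)=25 f(25,25)=1
t=26: f(26,-4)=4601610 f(26,-2)=8095425 f(26,0)=9742800 f(26,2)=9427470 f(26,4)=7660380 f(26,6)=5296785 f(26,8)=3121950 f(26,10)=1561950 f(26,12)=657774 f(26,14)=230229 f(26,16)=65780 f(26,18)=14950 f(26,20)=2600 f(26,22)=325 f(26,24)=26 f(26,26)=1
t=27: f(27,-5)=4601610 f(27,-3)=12697035 f(27,-1)=17838225 f(27,1)=19170270 f(27,3)=17087850 f(27,5)=12957165 f(27,7)=8418735 f(27,9)=4683900 f(27,11)=2219724 f(27,13)=888003 f(27,15)=296009 f(27,17)=80730 f(27,19)=17550 f(27,21)=2925 f(27,23)=351 f(27,25)=27 f(27,27)=1
Σ_s f(27,s) = 100960110
P = 100960110/134217728 = 50480055/67108864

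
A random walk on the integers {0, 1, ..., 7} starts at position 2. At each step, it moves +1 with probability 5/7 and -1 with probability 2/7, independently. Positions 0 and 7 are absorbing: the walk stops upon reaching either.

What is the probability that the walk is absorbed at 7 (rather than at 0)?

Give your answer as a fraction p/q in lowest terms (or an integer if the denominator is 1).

Answer: 21875/25999

Derivation:
Biased walk: p = 5/7, q = 2/7, r = q/p = 2/5
Gambler's ruin: P(hit 7 before 0 | start at 2) = (1 - r^a)/(1 - r^N)
r^2 = 4/25; r^7 = 128/78125
P = (1 - 4/25) / (1 - 128/78125) = 21/25 / 77997/78125 = 21875/25999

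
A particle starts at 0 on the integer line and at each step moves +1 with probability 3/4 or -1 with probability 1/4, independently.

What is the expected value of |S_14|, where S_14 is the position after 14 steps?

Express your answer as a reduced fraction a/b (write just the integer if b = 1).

Answer: 118302779/16777216

Derivation:
S_14 takes values m ≡ 0 (mod 2) with |m| ≤ 14; P(S_14=m) = C(14,(14+m)/2) · (3/4)^((14+m)/2) · (1/4)^((14-m)/2).
Distribution: P(S=-14)=1/268435456, P(S=-12)=21/134217728, P(S=-10)=819/268435456, P(S=-8)=2457/67108864, P(S=-6)=81081/268435456, P(S=-4)=243243/134217728, P(S=-2)=2189187/268435456, P(S=0)=938223/33554432, P(S=2)=19702683/268435456, P(S=4)=19702683/134217728, P(S=6)=59108049/268435456, P(S=8)=16120377/67108864, P(S=10)=48361131/268435456, P(S=12)=11160261/134217728, P(S=14)=4782969/268435456
E[|S_14|] = Σ_m |m|·P(S_14=m) = 118302779/16777216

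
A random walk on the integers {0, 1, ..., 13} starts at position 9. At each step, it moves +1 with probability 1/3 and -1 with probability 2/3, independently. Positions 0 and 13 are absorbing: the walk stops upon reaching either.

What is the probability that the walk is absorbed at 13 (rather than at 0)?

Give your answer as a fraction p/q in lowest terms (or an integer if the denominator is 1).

Biased walk: p = 1/3, q = 2/3, r = q/p = 2
Gambler's ruin: P(hit 13 before 0 | start at 9) = (1 - r^a)/(1 - r^N)
r^9 = 512; r^13 = 8192
P = (1 - 512) / (1 - 8192) = -511 / -8191 = 511/8191

Answer: 511/8191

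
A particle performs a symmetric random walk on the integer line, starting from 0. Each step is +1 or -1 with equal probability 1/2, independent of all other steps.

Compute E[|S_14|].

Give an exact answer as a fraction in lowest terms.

Answer: 3003/1024

Derivation:
S_14 takes values m ≡ 0 (mod 2) with |m| ≤ 14; P(S_14=m) = C(14,(14+m)/2)/2^14.
Total paths: 2^14 = 16384
Distribution: P(S=-14)=1/16384, P(S=-12)=14/16384, P(S=-10)=91/16384, P(S=-8)=364/16384, P(S=-6)=1001/16384, P(S=-4)=2002/16384, P(S=-2)=3003/16384, P(S=0)=3432/16384, P(S=2)=3003/16384, P(S=4)=2002/16384, P(S=6)=1001/16384, P(S=8)=364/16384, P(S=10)=91/16384, P(S=12)=14/16384, P(S=14)=1/16384
E[|S_14|] = Σ_m |m|·P(S_14=m) = 48048/16384 = 3003/1024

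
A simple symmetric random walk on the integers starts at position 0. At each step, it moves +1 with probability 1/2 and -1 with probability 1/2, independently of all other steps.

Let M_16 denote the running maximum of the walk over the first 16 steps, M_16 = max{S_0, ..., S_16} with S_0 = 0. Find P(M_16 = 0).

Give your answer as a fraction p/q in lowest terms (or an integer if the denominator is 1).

Answer: 6435/32768

Derivation:
Let M_16 = max(S_0,...,S_16). Use the reflection principle: for j ≥ 1, #{paths with M_16 ≥ j} = #{S_16 ≥ j} + #{S_16 ≥ j+1}.
P(M_16 ≥ 0) = 1 since S_0 = 0, so #{M_16 ≥ 0} = 65536.
#{M_16 ≥ 1} = #{S_16 ≥ 1} + #{S_16 ≥ 2} = 26333 + 26333 = 52666.
#{M_16 = 0} = 65536 - 52666 = 12870.
P(M_16 = 0) = 12870/65536 = 6435/32768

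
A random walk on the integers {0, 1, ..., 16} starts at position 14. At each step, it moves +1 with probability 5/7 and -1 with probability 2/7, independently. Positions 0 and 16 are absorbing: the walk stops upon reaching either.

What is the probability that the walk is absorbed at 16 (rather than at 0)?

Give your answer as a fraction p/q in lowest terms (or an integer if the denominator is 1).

Answer: 7266070525/7266086909

Derivation:
Biased walk: p = 5/7, q = 2/7, r = q/p = 2/5
Gambler's ruin: P(hit 16 before 0 | start at 14) = (1 - r^a)/(1 - r^N)
r^14 = 16384/6103515625; r^16 = 65536/152587890625
P = (1 - 16384/6103515625) / (1 - 65536/152587890625) = 6103499241/6103515625 / 152587825089/152587890625 = 7266070525/7266086909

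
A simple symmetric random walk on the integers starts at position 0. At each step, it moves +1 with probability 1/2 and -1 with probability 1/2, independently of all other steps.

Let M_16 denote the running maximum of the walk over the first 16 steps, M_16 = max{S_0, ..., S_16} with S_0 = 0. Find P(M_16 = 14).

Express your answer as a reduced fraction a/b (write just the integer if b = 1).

Let M_16 = max(S_0,...,S_16). Use the reflection principle: for j ≥ 1, #{paths with M_16 ≥ j} = #{S_16 ≥ j} + #{S_16 ≥ j+1}.
By reflection, #{M_16 ≥ 14} = #{S_16 ≥ 14} + #{S_16 ≥ 15} = 17 + 1 = 18.
#{M_16 ≥ 15} = #{S_16 ≥ 15} + #{S_16 ≥ 16} = 1 + 1 = 2.
#{M_16 = 14} = 18 - 2 = 16.
P(M_16 = 14) = 16/65536 = 1/4096

Answer: 1/4096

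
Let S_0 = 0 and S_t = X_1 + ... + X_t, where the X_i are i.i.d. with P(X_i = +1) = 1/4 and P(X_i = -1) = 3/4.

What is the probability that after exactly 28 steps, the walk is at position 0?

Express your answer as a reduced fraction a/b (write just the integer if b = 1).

To be at 0 after 28 steps: need exactly 14 steps of +1 and 14 of -1.
Number of such sequences: C(28,14) = 40116600
Each has probability (1/4)^14 · (3/4)^14 = 4782969/72057594037927936
P = 40116600 · 4782969/72057594037927936 = 23984556773175/9007199254740992

Answer: 23984556773175/9007199254740992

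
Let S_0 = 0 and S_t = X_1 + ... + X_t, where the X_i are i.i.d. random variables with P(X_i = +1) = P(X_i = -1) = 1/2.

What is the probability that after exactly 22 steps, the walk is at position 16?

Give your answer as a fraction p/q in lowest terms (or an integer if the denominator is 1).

To reach position 16 after 22 steps: need 19 steps of +1 and 3 of -1.
Favorable paths: C(22,19) = 1540
Total paths: 2^22 = 4194304
P = 1540/4194304 = 385/1048576

Answer: 385/1048576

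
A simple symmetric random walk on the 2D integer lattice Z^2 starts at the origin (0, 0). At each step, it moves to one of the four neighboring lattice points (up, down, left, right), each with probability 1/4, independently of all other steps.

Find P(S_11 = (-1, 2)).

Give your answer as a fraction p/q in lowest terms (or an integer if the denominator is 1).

Answer: 38115/1048576

Derivation:
Let h be the number of horizontal steps (so 11-h are vertical). To end at (-1,2) need (h-1)/2 right-steps and ((11-h)+2)/2 up-steps.
Sum over h with 1 ≤ h ≤ 9, h ≡ 1 (mod 2), 11-h ≡ 0 (mod 2):
h=1: C(11,1)·C(1,0)·C(10,6) = 11·1·210 = 2310
h=3: C(11,3)·C(3,1)·C(8,5) = 165·3·56 = 27720
h=5: C(11,5)·C(5,2)·C(6,4) = 462·10·15 = 69300
h=7: C(11,7)·C(7,3)·C(4,3) = 330·35·4 = 46200
h=9: C(11,9)·C(9,4)·C(2,2) = 55·126·1 = 6930
Total favorable: 152460
Total paths: 4^11 = 4194304
P = 152460/4194304 = 38115/1048576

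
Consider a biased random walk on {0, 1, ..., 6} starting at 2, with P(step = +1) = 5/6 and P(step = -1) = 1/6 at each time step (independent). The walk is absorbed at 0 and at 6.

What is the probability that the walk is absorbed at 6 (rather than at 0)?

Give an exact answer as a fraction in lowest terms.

Answer: 625/651

Derivation:
Biased walk: p = 5/6, q = 1/6, r = q/p = 1/5
Gambler's ruin: P(hit 6 before 0 | start at 2) = (1 - r^a)/(1 - r^N)
r^2 = 1/25; r^6 = 1/15625
P = (1 - 1/25) / (1 - 1/15625) = 24/25 / 15624/15625 = 625/651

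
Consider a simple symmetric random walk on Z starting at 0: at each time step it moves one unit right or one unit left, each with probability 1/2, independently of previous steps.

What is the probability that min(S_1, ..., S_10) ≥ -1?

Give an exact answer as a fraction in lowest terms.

Let f(t,s) = #length-t paths at position s with S_1..S_t all ≥ -1.
f(t,s) = f(t-1,s-1) + f(t-1,s+1) for s ≥ -1; f(t,s) = 0 for s < -1.
t=0: f(0,0)=1
t=1: f(1,-1)=1 f(1,1)=1
t=2: f(2,0)=2 f(2,2)=1
t=3: f(3,-1)=2 f(3,1)=3 f(3,3)=1
t=4: f(4,0)=5 f(4,2)=4 f(4,4)=1
t=5: f(5,-1)=5 f(5,1)=9 f(5,3)=5 f(5,5)=1
t=6: f(6,0)=14 f(6,2)=14 f(6,4)=6 f(6,6)=1
t=7: f(7,-1)=14 f(7,1)=28 f(7,3)=20 f(7,5)=7 f(7,7)=1
t=8: f(8,0)=42 f(8,2)=48 f(8,4)=27 f(8,6)=8 f(8,8)=1
t=9: f(9,-1)=42 f(9,1)=90 f(9,3)=75 f(9,5)=35 f(9,7)=9 f(9,9)=1
t=10: f(10,0)=132 f(10,2)=165 f(10,4)=110 f(10,6)=44 f(10,8)=10 f(10,10)=1
Σ_s f(10,s) = 462
P = 462/1024 = 231/512

Answer: 231/512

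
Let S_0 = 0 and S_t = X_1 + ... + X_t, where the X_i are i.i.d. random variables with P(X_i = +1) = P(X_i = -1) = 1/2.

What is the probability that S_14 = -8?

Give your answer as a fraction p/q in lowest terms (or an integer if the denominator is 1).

Answer: 91/4096

Derivation:
To reach position -8 after 14 steps: need 3 steps of +1 and 11 of -1.
Favorable paths: C(14,3) = 364
Total paths: 2^14 = 16384
P = 364/16384 = 91/4096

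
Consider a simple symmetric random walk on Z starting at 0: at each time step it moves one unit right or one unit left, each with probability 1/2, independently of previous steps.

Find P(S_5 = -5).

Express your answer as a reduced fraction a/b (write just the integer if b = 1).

To reach position -5 after 5 steps: need 0 steps of +1 and 5 of -1.
Favorable paths: C(5,0) = 1
Total paths: 2^5 = 32
P = 1/32 = 1/32

Answer: 1/32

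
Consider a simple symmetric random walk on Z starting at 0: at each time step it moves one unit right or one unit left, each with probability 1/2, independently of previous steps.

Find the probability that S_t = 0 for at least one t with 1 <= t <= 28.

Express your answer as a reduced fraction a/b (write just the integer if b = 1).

Count via complement. Let g(t,s) = #length-t paths at position s with S_1..S_t all ≠ 0.
g(t,s) = g(t-1,s-1) + g(t-1,s+1) for s ≠ 0; g(t,0) = 0.
t=0: g(0,0)=1
t=1: g(1,-1)=1 g(1,1)=1
t=2: g(2,-2)=1 g(2,2)=1
t=3: g(3,-3)=1 g(3,-1)=1 g(3,1)=1 g(3,3)=1
t=4: g(4,-4)=1 g(4,-2)=2 g(4,2)=2 g(4,4)=1
t=5: g(5,-5)=1 g(5,-3)=3 g(5,-1)=2 g(5,1)=2 g(5,3)=3 g(5,5)=1
t=6: g(6,-6)=1 g(6,-4)=4 g(6,-2)=5 g(6,2)=5 g(6,4)=4 g(6,6)=1
t=7: g(7,-7)=1 g(7,-5)=5 g(7,-3)=9 g(7,-1)=5 g(7,1)=5 g(7,3)=9 g(7,5)=5 g(7,7)=1
t=8: g(8,-8)=1 g(8,-6)=6 g(8,-4)=14 g(8,-2)=14 g(8,2)=14 g(8,4)=14 g(8,6)=6 g(8,8)=1
t=9: g(9,-9)=1 g(9,-7)=7 g(9,-5)=20 g(9,-3)=28 g(9,-1)=14 g(9,1)=14 g(9,3)=28 g(9,5)=20 g(9,7)=7 g(9,9)=1
t=10: g(10,-10)=1 g(10,-8)=8 g(10,-6)=27 g(10,-4)=48 g(10,-2)=42 g(10,2)=42 g(10,4)=48 g(10,6)=27 g(10,8)=8 g(10,10)=1
t=11: g(11,-11)=1 g(11,-9)=9 g(11,-7)=35 g(11,-5)=75 g(11,-3)=90 g(11,-1)=42 g(11,1)=42 g(11,3)=90 g(11,5)=75 g(11,7)=35 g(11,9)=9 g(11,11)=1
t=12: g(12,-12)=1 g(12,-10)=10 g(12,-8)=44 g(12,-6)=110 g(12,-4)=165 g(12,-2)=132 g(12,2)=132 g(12,4)=165 g(12,6)=110 g(12,8)=44 g(12,10)=10 g(12,12)=1
t=13: g(13,-13)=1 g(13,-11)=11 g(13,-9)=54 g(13,-7)=154 g(13,-5)=275 g(13,-3)=297 g(13,-1)=132 g(13,1)=132 g(13,3)=297 g(13,5)=275 g(13,7)=154 g(13,9)=54 g(13,11)=11 g(13,13)=1
t=14: g(14,-14)=1 g(14,-12)=12 g(14,-10)=65 g(14,-8)=208 g(14,-6)=429 g(14,-4)=572 g(14,-2)=429 g(14,2)=429 g(14,4)=572 g(14,6)=429 g(14,8)=208 g(14,10)=65 g(14,12)=12 g(14,14)=1
t=15: g(15,-15)=1 g(15,-13)=13 g(15,-11)=77 g(15,-9)=273 g(15,-7)=637 g(15,-5)=1001 g(15,-3)=1001 g(15,-1)=429 g(15,1)=429 g(15,3)=1001 g(15,5)=1001 g(15,7)=637 g(15,9)=273 g(15,11)=77 g(15,13)=13 g(15,15)=1
t=16: g(16,-16)=1 g(16,-14)=14 g(16,-12)=90 g(16,-10)=350 g(16,-8)=910 g(16,-6)=1638 g(16,-4)=2002 g(16,-2)=1430 g(16,2)=1430 g(16,4)=2002 g(16,6)=1638 g(16,8)=910 g(16,10)=350 g(16,12)=90 g(16,14)=14 g(16,16)=1
t=17: g(17,-17)=1 g(17,-15)=15 g(17,-13)=104 g(17,-11)=440 g(17,-9)=1260 g(17,-7)=2548 g(17,-5)=3640 g(17,-3)=3432 g(17,-1)=1430 g(17,1)=1430 g(17,3)=3432 g(17,5)=3640 g(17,7)=2548 g(17,9)=1260 g(17,11)=440 g(17,13)=104 g(17,15)=15 g(17,17)=1
t=18: g(18,-18)=1 g(18,-16)=16 g(18,-14)=119 g(18,-12)=544 g(18,-10)=1700 g(18,-8)=3808 g(18,-6)=6188 g(18,-4)=7072 g(18,-2)=4862 g(18,2)=4862 g(18,4)=7072 g(18,6)=6188 g(18,8)=3808 g(18,10)=1700 g(18,12)=544 g(18,14)=119 g(18,16)=16 g(18,18)=1
t=19: g(19,-19)=1 g(19,-17)=17 g(19,-15)=135 g(19,-13)=663 g(19,-11)=2244 g(19,-9)=5508 g(19,-7)=9996 g(19,-5)=13260 g(19,-3)=11934 g(19,-1)=4862 g(19,1)=4862 g(19,3)=11934 g(19,5)=13260 g(19,7)=9996 g(19,9)=5508 g(19,11)=2244 g(19,13)=663 g(19,15)=135 g(19,17)=17 g(19,19)=1
t=20: g(20,-20)=1 g(20,-18)=18 g(20,-16)=152 g(20,-14)=798 g(20,-12)=2907 g(20,-10)=7752 g(20,-8)=15504 g(20,-6)=23256 g(20,-4)=25194 g(20,-2)=16796 g(20,2)=16796 g(20,4)=25194 g(20,6)=23256 g(20,8)=15504 g(20,10)=7752 g(20,12)=2907 g(20,14)=798 g(20,16)=152 g(20,18)=18 g(20,20)=1
t=21: g(21,-21)=1 g(21,-19)=19 g(21,-17)=170 g(21,-15)=950 g(21,-13)=3705 g(21,-11)=10659 g(21,-9)=23256 g(21,-7)=38760 g(21,-5)=48450 g(21,-3)=41990 g(21,-1)=16796 g(21,1)=16796 g(21,3)=41990 g(21,5)=48450 g(21,7)=38760 g(21,9)=23256 g(21,11)=10659 g(21,13)=3705 g(21,15)=950 g(21,17)=170 g(21,19)=19 g(21,21)=1
t=22: g(22,-22)=1 g(22,-20)=20 g(22,-18)=189 g(22,-16)=1120 g(22,-14)=4655 g(22,-12)=14364 g(22,-10)=33915 g(22,-8)=62016 g(22,-6)=87210 g(22,-4)=90440 g(22,-2)=58786 g(22,2)=58786 g(22,4)=90440 g(22,6)=87210 g(22,8)=62016 g(22,10)=33915 g(22,12)=14364 g(22,14)=4655 g(22,16)=1120 g(22,18)=189 g(22,20)=20 g(22,22)=1
t=23: g(23,-23)=1 g(23,-21)=21 g(23,-19)=209 g(23,-17)=1309 g(23,-15)=5775 g(23,-13)=19019 g(23,-11)=48279 g(23,-9)=95931 g(23,-7)=149226 g(23,-5)=177650 g(23,-3)=149226 g(23,-1)=58786 g(23,1)=58786 g(23,3)=149226 g(23,5)=177650 g(23,7)=149226 g(23,9)=95931 g(23,11)=48279 g(23,13)=19019 g(23,15)=5775 g(23,17)=1309 g(23,19)=209 g(23,21)=21 g(23,23)=1
t=24: g(24,-24)=1 g(24,-22)=22 g(24,-20)=230 g(24,-18)=1518 g(24,-16)=7084 g(24,-14)=24794 g(24,-12)=67298 g(24,-10)=144210 g(24,-8)=245157 g(24,-6)=326876 g(24,-4)=326876 g(24,-2)=208012 g(24,2)=208012 g(24,4)=326876 g(24,6)=326876 g(24,8)=245157 g(24,10)=144210 g(24,12)=67298 g(24,14)=24794 g(24,16)=7084 g(24,18)=1518 g(24,20)=230 g(24,22)=22 g(24,24)=1
t=25: g(25,-25)=1 g(25,-23)=23 g(25,-21)=252 g(25,-19)=1748 g(25,-17)=8602 g(25,-15)=31878 g(25,-13)=92092 g(25,-11)=211508 g(25,-9)=389367 g(25,-7)=572033 g(25,-5)=653752 g(25,-3)=534888 g(25,-1)=208012 g(25,1)=208012 g(25,3)=534888 g(25,5)=653752 g(25,7)=572033 g(25,9)=389367 g(25,11)=211508 g(25,13)=92092 g(25,15)=31878 g(25,17)=8602 g(25,19)=1748 g(25,21)=252 g(25,23)=23 g(25,25)=1
t=26: g(26,-26)=1 g(26,-24)=24 g(26,-22)=275 g(26,-20)=2000 g(26,-18)=10350 g(26,-16)=40480 g(26,-14)=123970 g(26,-12)=303600 g(26,-10)=600875 g(26,-8)=961400 g(26,-6)=1225785 g(26,-4)=1188640 g(26,-2)=742900 g(26,2)=742900 g(26,4)=1188640 g(26,6)=1225785 g(26,8)=961400 g(26,10)=600875 g(26,12)=303600 g(26,14)=123970 g(26,16)=40480 g(26,18)=10350 g(26,20)=2000 g(26,22)=275 g(26,24)=24 g(26,26)=1
t=27: g(27,-27)=1 g(27,-25)=25 g(27,-23)=299 g(27,-21)=2275 g(27,-19)=12350 g(27,-17)=50830 g(27,-15)=164450 g(27,-13)=427570 g(27,-11)=904475 g(27,-9)=1562275 g(27,-7)=2187185 g(27,-5)=2414425 g(27,-3)=1931540 g(27,-1)=742900 g(27,1)=742900 g(27,3)=1931540 g(27,5)=2414425 g(27,7)=2187185 g(27,9)=1562275 g(27,11)=904475 g(27,13)=427570 g(27,15)=164450 g(27,17)=50830 g(27,19)=12350 g(27,21)=2275 g(27,23)=299 g(27,25)=25 g(27,27)=1
t=28: g(28,-28)=1 g(28,-26)=26 g(28,-24)=324 g(28,-22)=2574 g(28,-20)=14625 g(28,-18)=63180 g(28,-16)=215280 g(28,-14)=592020 g(28,-12)=1332045 g(28,-10)=2466750 g(28,-8)=3749460 g(28,-6)=4601610 g(28,-4)=4345965 g(28,-2)=2674440 g(28,2)=2674440 g(28,4)=4345965 g(28,6)=4601610 g(28,8)=3749460 g(28,10)=2466750 g(28,12)=1332045 g(28,14)=592020 g(28,16)=215280 g(28,18)=63180 g(28,20)=14625 g(28,22)=2574 g(28,24)=324 g(28,26)=26 g(28,28)=1
Paths never hitting 0: Σ_s g(28,s) = 40116600
Paths hitting 0: 2^28 - 40116600 = 228318856
P = 228318856/268435456 = 28539857/33554432

Answer: 28539857/33554432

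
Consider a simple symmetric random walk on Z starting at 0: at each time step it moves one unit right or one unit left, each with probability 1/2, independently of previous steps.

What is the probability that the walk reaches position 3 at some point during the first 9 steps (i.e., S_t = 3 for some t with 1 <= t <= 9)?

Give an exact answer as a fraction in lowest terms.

Answer: 11/32

Derivation:
Count via complement. Let g(t,s) = #length-t paths at position s with S_1..S_t all ≠ 3.
g(t,s) = g(t-1,s-1) + g(t-1,s+1) for s ≠ 3; g(t,3) = 0.
t=0: g(0,0)=1
t=1: g(1,-1)=1 g(1,1)=1
t=2: g(2,-2)=1 g(2,0)=2 g(2,2)=1
t=3: g(3,-3)=1 g(3,-1)=3 g(3,1)=3
t=4: g(4,-4)=1 g(4,-2)=4 g(4,0)=6 g(4,2)=3
t=5: g(5,-5)=1 g(5,-3)=5 g(5,-1)=10 g(5,1)=9
t=6: g(6,-6)=1 g(6,-4)=6 g(6,-2)=15 g(6,0)=19 g(6,2)=9
t=7: g(7,-7)=1 g(7,-5)=7 g(7,-3)=21 g(7,-1)=34 g(7,1)=28
t=8: g(8,-8)=1 g(8,-6)=8 g(8,-4)=28 g(8,-2)=55 g(8,0)=62 g(8,2)=28
t=9: g(9,-9)=1 g(9,-7)=9 g(9,-5)=36 g(9,-3)=83 g(9,-1)=117 g(9,1)=90
Paths never hitting 3: Σ_s g(9,s) = 336
Paths hitting 3: 2^9 - 336 = 176
P = 176/512 = 11/32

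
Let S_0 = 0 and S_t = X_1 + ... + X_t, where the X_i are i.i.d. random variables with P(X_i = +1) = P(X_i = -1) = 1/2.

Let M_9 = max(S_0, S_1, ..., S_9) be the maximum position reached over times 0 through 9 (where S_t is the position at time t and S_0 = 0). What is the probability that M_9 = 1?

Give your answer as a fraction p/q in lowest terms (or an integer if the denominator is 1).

Answer: 63/256

Derivation:
Let M_9 = max(S_0,...,S_9). Use the reflection principle: for j ≥ 1, #{paths with M_9 ≥ j} = #{S_9 ≥ j} + #{S_9 ≥ j+1}.
By reflection, #{M_9 ≥ 1} = #{S_9 ≥ 1} + #{S_9 ≥ 2} = 256 + 130 = 386.
#{M_9 ≥ 2} = #{S_9 ≥ 2} + #{S_9 ≥ 3} = 130 + 130 = 260.
#{M_9 = 1} = 386 - 260 = 126.
P(M_9 = 1) = 126/512 = 63/256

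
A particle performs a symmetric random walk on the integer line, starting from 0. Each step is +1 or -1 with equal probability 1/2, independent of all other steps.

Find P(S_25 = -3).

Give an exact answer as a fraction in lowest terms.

Answer: 557175/4194304

Derivation:
To reach position -3 after 25 steps: need 11 steps of +1 and 14 of -1.
Favorable paths: C(25,11) = 4457400
Total paths: 2^25 = 33554432
P = 4457400/33554432 = 557175/4194304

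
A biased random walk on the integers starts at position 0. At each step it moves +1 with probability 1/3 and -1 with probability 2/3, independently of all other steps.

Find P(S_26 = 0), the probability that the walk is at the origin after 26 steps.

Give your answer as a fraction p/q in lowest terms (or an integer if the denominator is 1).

To be at 0 after 26 steps: need exactly 13 steps of +1 and 13 of -1.
Number of such sequences: C(26,13) = 10400600
Each has probability (1/3)^13 · (2/3)^13 = 8192/2541865828329
P = 10400600 · 8192/2541865828329 = 85201715200/2541865828329

Answer: 85201715200/2541865828329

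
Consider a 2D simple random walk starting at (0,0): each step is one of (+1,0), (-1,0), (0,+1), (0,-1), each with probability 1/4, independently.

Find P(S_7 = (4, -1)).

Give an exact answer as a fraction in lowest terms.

Let h be the number of horizontal steps (so 7-h are vertical). To end at (4,-1) need (h+4)/2 right-steps and ((7-h)-1)/2 up-steps.
Sum over h with 4 ≤ h ≤ 6, h ≡ 0 (mod 2), 7-h ≡ 1 (mod 2):
h=4: C(7,4)·C(4,4)·C(3,1) = 35·1·3 = 105
h=6: C(7,6)·C(6,5)·C(1,0) = 7·6·1 = 42
Total favorable: 147
Total paths: 4^7 = 16384
P = 147/16384 = 147/16384

Answer: 147/16384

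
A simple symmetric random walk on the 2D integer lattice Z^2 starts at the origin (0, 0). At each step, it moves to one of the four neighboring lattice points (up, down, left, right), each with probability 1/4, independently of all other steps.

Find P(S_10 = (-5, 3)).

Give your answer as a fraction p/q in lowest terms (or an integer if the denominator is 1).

Answer: 525/262144

Derivation:
Let h be the number of horizontal steps (so 10-h are vertical). To end at (-5,3) need (h-5)/2 right-steps and ((10-h)+3)/2 up-steps.
Sum over h with 5 ≤ h ≤ 7, h ≡ 1 (mod 2), 10-h ≡ 1 (mod 2):
h=5: C(10,5)·C(5,0)·C(5,4) = 252·1·5 = 1260
h=7: C(10,7)·C(7,1)·C(3,3) = 120·7·1 = 840
Total favorable: 2100
Total paths: 4^10 = 1048576
P = 2100/1048576 = 525/262144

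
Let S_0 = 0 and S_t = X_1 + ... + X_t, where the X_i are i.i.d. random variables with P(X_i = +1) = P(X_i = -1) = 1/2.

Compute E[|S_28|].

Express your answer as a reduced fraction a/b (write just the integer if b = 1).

S_28 takes values m ≡ 0 (mod 2) with |m| ≤ 28; P(S_28=m) = C(28,(28+m)/2)/2^28.
Total paths: 2^28 = 268435456
Distribution: P(S=-28)=1/268435456, P(S=-26)=28/268435456, P(S=-24)=378/268435456, P(S=-22)=3276/268435456, P(S=-20)=20475/268435456, P(S=-18)=98280/268435456, P(S=-16)=376740/268435456, P(S=-14)=1184040/268435456, P(S=-12)=3108105/268435456, P(S=-10)=6906900/268435456, P(S=-8)=13123110/268435456, P(S=-6)=21474180/268435456, P(S=-4)=30421755/268435456, P(S=-2)=37442160/268435456, P(S=0)=40116600/268435456, P(S=2)=37442160/268435456, P(S=4)=30421755/268435456, P(S=6)=21474180/268435456, P(S=8)=13123110/268435456, P(S=10)=6906900/268435456, P(S=12)=3108105/268435456, P(S=14)=1184040/268435456, P(S=16)=376740/268435456, P(S=18)=98280/268435456, P(S=20)=20475/268435456, P(S=22)=3276/268435456, P(S=24)=378/268435456, P(S=26)=28/268435456, P(S=28)=1/268435456
E[|S_28|] = Σ_m |m|·P(S_28=m) = 1123264800/268435456 = 35102025/8388608

Answer: 35102025/8388608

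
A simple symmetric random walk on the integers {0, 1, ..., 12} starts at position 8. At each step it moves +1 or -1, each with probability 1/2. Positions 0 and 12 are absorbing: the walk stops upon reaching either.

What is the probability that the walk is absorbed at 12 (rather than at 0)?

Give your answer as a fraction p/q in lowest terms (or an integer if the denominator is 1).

Answer: 2/3

Derivation:
Symmetric walk (p = 1/2): the harmonic-function argument gives P(hit 12 before 0 | start at 8) = a/N.
P = 8/12 = 2/3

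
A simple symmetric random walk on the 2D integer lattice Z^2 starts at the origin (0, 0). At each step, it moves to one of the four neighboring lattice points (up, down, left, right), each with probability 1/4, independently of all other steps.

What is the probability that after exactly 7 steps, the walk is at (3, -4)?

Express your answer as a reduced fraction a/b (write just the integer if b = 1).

Let h be the number of horizontal steps (so 7-h are vertical). To end at (3,-4) need (h+3)/2 right-steps and ((7-h)-4)/2 up-steps.
Sum over h with 3 ≤ h ≤ 3, h ≡ 1 (mod 2), 7-h ≡ 0 (mod 2):
h=3: C(7,3)·C(3,3)·C(4,0) = 35·1·1 = 35
Total favorable: 35
Total paths: 4^7 = 16384
P = 35/16384 = 35/16384

Answer: 35/16384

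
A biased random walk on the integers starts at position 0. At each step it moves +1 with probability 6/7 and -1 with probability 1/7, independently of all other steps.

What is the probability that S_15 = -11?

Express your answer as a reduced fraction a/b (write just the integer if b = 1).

To reach position -11 after 15 steps: need 2 steps of +1 and 13 steps of -1.
Number of such sequences: C(15,2) = 105
Each has probability (6/7)^2 · (1/7)^13 = 36/4747561509943
P = 105 · 36/4747561509943 = 540/678223072849

Answer: 540/678223072849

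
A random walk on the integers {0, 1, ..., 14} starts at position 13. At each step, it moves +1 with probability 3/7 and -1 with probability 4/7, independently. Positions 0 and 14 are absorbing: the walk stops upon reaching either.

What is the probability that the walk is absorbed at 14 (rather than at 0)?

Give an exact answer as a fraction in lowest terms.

Biased walk: p = 3/7, q = 4/7, r = q/p = 4/3
Gambler's ruin: P(hit 14 before 0 | start at 13) = (1 - r^a)/(1 - r^N)
r^13 = 67108864/1594323; r^14 = 268435456/4782969
P = (1 - 67108864/1594323) / (1 - 268435456/4782969) = -65514541/1594323 / -263652487/4782969 = 196543623/263652487

Answer: 196543623/263652487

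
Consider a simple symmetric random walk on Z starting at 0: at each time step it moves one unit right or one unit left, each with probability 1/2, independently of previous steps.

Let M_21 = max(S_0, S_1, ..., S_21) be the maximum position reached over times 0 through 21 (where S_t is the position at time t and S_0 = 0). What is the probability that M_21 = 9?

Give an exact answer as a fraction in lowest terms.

Let M_21 = max(S_0,...,S_21). Use the reflection principle: for j ≥ 1, #{paths with M_21 ≥ j} = #{S_21 ≥ j} + #{S_21 ≥ j+1}.
By reflection, #{M_21 ≥ 9} = #{S_21 ≥ 9} + #{S_21 ≥ 10} = 82160 + 27896 = 110056.
#{M_21 ≥ 10} = #{S_21 ≥ 10} + #{S_21 ≥ 11} = 27896 + 27896 = 55792.
#{M_21 = 9} = 110056 - 55792 = 54264.
P(M_21 = 9) = 54264/2097152 = 6783/262144

Answer: 6783/262144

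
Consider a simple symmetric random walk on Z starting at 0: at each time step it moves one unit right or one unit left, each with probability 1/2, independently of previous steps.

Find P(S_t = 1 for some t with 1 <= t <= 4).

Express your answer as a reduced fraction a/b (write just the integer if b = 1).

Count via complement. Let g(t,s) = #length-t paths at position s with S_1..S_t all ≠ 1.
g(t,s) = g(t-1,s-1) + g(t-1,s+1) for s ≠ 1; g(t,1) = 0.
t=0: g(0,0)=1
t=1: g(1,-1)=1
t=2: g(2,-2)=1 g(2,0)=1
t=3: g(3,-3)=1 g(3,-1)=2
t=4: g(4,-4)=1 g(4,-2)=3 g(4,0)=2
Paths never hitting 1: Σ_s g(4,s) = 6
Paths hitting 1: 2^4 - 6 = 10
P = 10/16 = 5/8

Answer: 5/8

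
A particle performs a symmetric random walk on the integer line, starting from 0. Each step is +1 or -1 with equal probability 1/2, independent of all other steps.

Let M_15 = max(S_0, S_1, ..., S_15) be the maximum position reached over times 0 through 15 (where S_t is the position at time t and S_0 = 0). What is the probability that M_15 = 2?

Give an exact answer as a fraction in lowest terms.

Answer: 5005/32768

Derivation:
Let M_15 = max(S_0,...,S_15). Use the reflection principle: for j ≥ 1, #{paths with M_15 ≥ j} = #{S_15 ≥ j} + #{S_15 ≥ j+1}.
By reflection, #{M_15 ≥ 2} = #{S_15 ≥ 2} + #{S_15 ≥ 3} = 9949 + 9949 = 19898.
#{M_15 ≥ 3} = #{S_15 ≥ 3} + #{S_15 ≥ 4} = 9949 + 4944 = 14893.
#{M_15 = 2} = 19898 - 14893 = 5005.
P(M_15 = 2) = 5005/32768 = 5005/32768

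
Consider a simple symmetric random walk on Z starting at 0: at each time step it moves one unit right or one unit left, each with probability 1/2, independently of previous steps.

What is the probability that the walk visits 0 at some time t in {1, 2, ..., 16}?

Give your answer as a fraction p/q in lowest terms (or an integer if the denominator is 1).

Answer: 26333/32768

Derivation:
Count via complement. Let g(t,s) = #length-t paths at position s with S_1..S_t all ≠ 0.
g(t,s) = g(t-1,s-1) + g(t-1,s+1) for s ≠ 0; g(t,0) = 0.
t=0: g(0,0)=1
t=1: g(1,-1)=1 g(1,1)=1
t=2: g(2,-2)=1 g(2,2)=1
t=3: g(3,-3)=1 g(3,-1)=1 g(3,1)=1 g(3,3)=1
t=4: g(4,-4)=1 g(4,-2)=2 g(4,2)=2 g(4,4)=1
t=5: g(5,-5)=1 g(5,-3)=3 g(5,-1)=2 g(5,1)=2 g(5,3)=3 g(5,5)=1
t=6: g(6,-6)=1 g(6,-4)=4 g(6,-2)=5 g(6,2)=5 g(6,4)=4 g(6,6)=1
t=7: g(7,-7)=1 g(7,-5)=5 g(7,-3)=9 g(7,-1)=5 g(7,1)=5 g(7,3)=9 g(7,5)=5 g(7,7)=1
t=8: g(8,-8)=1 g(8,-6)=6 g(8,-4)=14 g(8,-2)=14 g(8,2)=14 g(8,4)=14 g(8,6)=6 g(8,8)=1
t=9: g(9,-9)=1 g(9,-7)=7 g(9,-5)=20 g(9,-3)=28 g(9,-1)=14 g(9,1)=14 g(9,3)=28 g(9,5)=20 g(9,7)=7 g(9,9)=1
t=10: g(10,-10)=1 g(10,-8)=8 g(10,-6)=27 g(10,-4)=48 g(10,-2)=42 g(10,2)=42 g(10,4)=48 g(10,6)=27 g(10,8)=8 g(10,10)=1
t=11: g(11,-11)=1 g(11,-9)=9 g(11,-7)=35 g(11,-5)=75 g(11,-3)=90 g(11,-1)=42 g(11,1)=42 g(11,3)=90 g(11,5)=75 g(11,7)=35 g(11,9)=9 g(11,11)=1
t=12: g(12,-12)=1 g(12,-10)=10 g(12,-8)=44 g(12,-6)=110 g(12,-4)=165 g(12,-2)=132 g(12,2)=132 g(12,4)=165 g(12,6)=110 g(12,8)=44 g(12,10)=10 g(12,12)=1
t=13: g(13,-13)=1 g(13,-11)=11 g(13,-9)=54 g(13,-7)=154 g(13,-5)=275 g(13,-3)=297 g(13,-1)=132 g(13,1)=132 g(13,3)=297 g(13,5)=275 g(13,7)=154 g(13,9)=54 g(13,11)=11 g(13,13)=1
t=14: g(14,-14)=1 g(14,-12)=12 g(14,-10)=65 g(14,-8)=208 g(14,-6)=429 g(14,-4)=572 g(14,-2)=429 g(14,2)=429 g(14,4)=572 g(14,6)=429 g(14,8)=208 g(14,10)=65 g(14,12)=12 g(14,14)=1
t=15: g(15,-15)=1 g(15,-13)=13 g(15,-11)=77 g(15,-9)=273 g(15,-7)=637 g(15,-5)=1001 g(15,-3)=1001 g(15,-1)=429 g(15,1)=429 g(15,3)=1001 g(15,5)=1001 g(15,7)=637 g(15,9)=273 g(15,11)=77 g(15,13)=13 g(15,15)=1
t=16: g(16,-16)=1 g(16,-14)=14 g(16,-12)=90 g(16,-10)=350 g(16,-8)=910 g(16,-6)=1638 g(16,-4)=2002 g(16,-2)=1430 g(16,2)=1430 g(16,4)=2002 g(16,6)=1638 g(16,8)=910 g(16,10)=350 g(16,12)=90 g(16,14)=14 g(16,16)=1
Paths never hitting 0: Σ_s g(16,s) = 12870
Paths hitting 0: 2^16 - 12870 = 52666
P = 52666/65536 = 26333/32768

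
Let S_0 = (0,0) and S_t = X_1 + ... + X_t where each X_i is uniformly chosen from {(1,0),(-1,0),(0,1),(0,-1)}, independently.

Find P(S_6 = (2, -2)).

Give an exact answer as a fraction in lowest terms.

Answer: 15/512

Derivation:
Let h be the number of horizontal steps (so 6-h are vertical). To end at (2,-2) need (h+2)/2 right-steps and ((6-h)-2)/2 up-steps.
Sum over h with 2 ≤ h ≤ 4, h ≡ 0 (mod 2), 6-h ≡ 0 (mod 2):
h=2: C(6,2)·C(2,2)·C(4,1) = 15·1·4 = 60
h=4: C(6,4)·C(4,3)·C(2,0) = 15·4·1 = 60
Total favorable: 120
Total paths: 4^6 = 4096
P = 120/4096 = 15/512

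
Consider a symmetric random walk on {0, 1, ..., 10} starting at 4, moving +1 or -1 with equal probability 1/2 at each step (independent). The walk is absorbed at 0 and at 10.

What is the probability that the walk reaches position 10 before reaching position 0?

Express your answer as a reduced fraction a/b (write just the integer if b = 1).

Answer: 2/5

Derivation:
Symmetric walk (p = 1/2): the harmonic-function argument gives P(hit 10 before 0 | start at 4) = a/N.
P = 4/10 = 2/5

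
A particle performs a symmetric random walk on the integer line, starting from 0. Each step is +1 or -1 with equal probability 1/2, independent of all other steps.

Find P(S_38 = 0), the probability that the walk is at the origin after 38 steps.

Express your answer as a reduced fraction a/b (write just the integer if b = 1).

To return to 0 after 38 steps: need exactly 19 steps of +1 and 19 of -1.
Favorable paths: C(38,19) = 35345263800
Total paths: 2^38 = 274877906944
P = 35345263800/274877906944 = 4418157975/34359738368

Answer: 4418157975/34359738368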